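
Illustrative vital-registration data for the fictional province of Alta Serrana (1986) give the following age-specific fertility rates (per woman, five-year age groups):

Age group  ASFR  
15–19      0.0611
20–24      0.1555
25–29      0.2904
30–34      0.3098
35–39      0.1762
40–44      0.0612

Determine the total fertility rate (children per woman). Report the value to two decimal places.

Sum of ASFRs = 0.0611 + 0.1555 + 0.2904 + 0.3098 + 0.1762 + 0.0612 = 1.0542
TFR = 5 × 1.0542 = 5.271

5.27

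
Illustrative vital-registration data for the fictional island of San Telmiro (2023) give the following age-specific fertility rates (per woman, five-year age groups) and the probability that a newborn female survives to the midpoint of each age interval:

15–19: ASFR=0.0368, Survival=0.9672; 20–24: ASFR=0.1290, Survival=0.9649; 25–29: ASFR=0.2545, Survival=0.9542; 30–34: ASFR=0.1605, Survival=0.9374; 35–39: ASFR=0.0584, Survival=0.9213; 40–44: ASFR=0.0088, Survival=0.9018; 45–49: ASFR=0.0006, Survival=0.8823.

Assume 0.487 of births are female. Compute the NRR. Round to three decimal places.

1.499

Proportion female at birth = 0.487.
Each age group contributes 5 × ASFR × survival:
  15–19: 5 × 0.0368 × 0.9672 = 0.17796
  20–24: 5 × 0.1290 × 0.9649 = 0.62236
  25–29: 5 × 0.2545 × 0.9542 = 1.21422
  30–34: 5 × 0.1605 × 0.9374 = 0.75226
  35–39: 5 × 0.0584 × 0.9213 = 0.26902
  40–44: 5 × 0.0088 × 0.9018 = 0.03968
  45–49: 5 × 0.0006 × 0.8823 = 0.00265
Sum = 3.07815
NRR = 0.487 × 3.07815 = 1.49906
An NRR exceeding 1 indicates intrinsic growth under these rates.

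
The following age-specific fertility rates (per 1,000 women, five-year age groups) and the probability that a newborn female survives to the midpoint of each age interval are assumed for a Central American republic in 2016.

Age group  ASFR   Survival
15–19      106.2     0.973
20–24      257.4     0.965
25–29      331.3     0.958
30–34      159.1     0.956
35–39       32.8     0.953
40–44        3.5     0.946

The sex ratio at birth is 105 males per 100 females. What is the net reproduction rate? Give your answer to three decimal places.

2.087

Proportion female at birth = 100 / (100 + 105) = 0.48780.
Weighting each age-specific rate by interval width and survival:
  15–19: 5 × 106.2/1000 × 0.973 = 0.51666
  20–24: 5 × 257.4/1000 × 0.965 = 1.24196
  25–29: 5 × 331.3/1000 × 0.958 = 1.58693
  30–34: 5 × 159.1/1000 × 0.956 = 0.76050
  35–39: 5 × 32.8/1000 × 0.953 = 0.15629
  40–44: 5 × 3.5/1000 × 0.946 = 0.01656
Sum = 4.27890
NRR = 0.48780 × 4.27890 = 2.08725
An NRR exceeding 1 indicates intrinsic growth under these rates.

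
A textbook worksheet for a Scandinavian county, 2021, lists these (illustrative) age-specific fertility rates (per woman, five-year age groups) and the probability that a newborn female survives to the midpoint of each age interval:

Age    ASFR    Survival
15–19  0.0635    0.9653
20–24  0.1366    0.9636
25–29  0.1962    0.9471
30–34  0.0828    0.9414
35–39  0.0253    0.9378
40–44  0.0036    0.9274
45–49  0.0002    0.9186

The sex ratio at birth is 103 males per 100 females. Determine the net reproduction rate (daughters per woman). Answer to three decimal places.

1.192

Proportion female at birth = 100 / (100 + 103) = 0.49261.
Weighting each age-specific rate by interval width and survival:
  15–19: 5 × 0.0635 × 0.9653 = 0.30648
  20–24: 5 × 0.1366 × 0.9636 = 0.65814
  25–29: 5 × 0.1962 × 0.9471 = 0.92911
  30–34: 5 × 0.0828 × 0.9414 = 0.38974
  35–39: 5 × 0.0253 × 0.9378 = 0.11863
  40–44: 5 × 0.0036 × 0.9274 = 0.01669
  45–49: 5 × 0.0002 × 0.9186 = 0.00092
Sum = 2.41971
NRR = 0.49261 × 2.41971 = 1.19197
An NRR exceeding 1 indicates intrinsic growth under these rates.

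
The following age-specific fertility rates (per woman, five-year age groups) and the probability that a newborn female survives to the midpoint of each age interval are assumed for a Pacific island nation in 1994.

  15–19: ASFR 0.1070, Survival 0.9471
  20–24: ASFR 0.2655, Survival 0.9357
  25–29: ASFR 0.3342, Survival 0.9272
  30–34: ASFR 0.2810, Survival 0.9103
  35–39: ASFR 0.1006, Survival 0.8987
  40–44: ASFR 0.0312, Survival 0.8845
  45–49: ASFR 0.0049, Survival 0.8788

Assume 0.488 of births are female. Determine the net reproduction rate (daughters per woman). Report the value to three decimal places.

2.532

Proportion female at birth = 0.488.
Survival-weighted fertility by age (5·fₓ·Sₓ):
  15–19: 5 × 0.1070 × 0.9471 = 0.50670
  20–24: 5 × 0.2655 × 0.9357 = 1.24214
  25–29: 5 × 0.3342 × 0.9272 = 1.54935
  30–34: 5 × 0.2810 × 0.9103 = 1.27897
  35–39: 5 × 0.1006 × 0.8987 = 0.45205
  40–44: 5 × 0.0312 × 0.8845 = 0.13798
  45–49: 5 × 0.0049 × 0.8788 = 0.02153
Sum = 5.18872
NRR = 0.488 × 5.18872 = 2.53210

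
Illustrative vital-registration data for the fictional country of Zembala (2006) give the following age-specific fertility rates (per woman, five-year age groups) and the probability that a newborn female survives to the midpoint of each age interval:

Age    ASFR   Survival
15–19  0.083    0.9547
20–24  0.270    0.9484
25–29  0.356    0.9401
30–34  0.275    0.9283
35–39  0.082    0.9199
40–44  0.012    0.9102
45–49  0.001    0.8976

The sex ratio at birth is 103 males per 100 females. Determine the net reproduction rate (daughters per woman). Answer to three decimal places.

2.494

Proportion female at birth = 100 / (100 + 103) = 0.49261.
Survival-weighted fertility by age (5·fₓ·Sₓ):
  15–19: 5 × 0.083 × 0.9547 = 0.39620
  20–24: 5 × 0.270 × 0.9484 = 1.28034
  25–29: 5 × 0.356 × 0.9401 = 1.67338
  30–34: 5 × 0.275 × 0.9283 = 1.27641
  35–39: 5 × 0.082 × 0.9199 = 0.37716
  40–44: 5 × 0.012 × 0.9102 = 0.05461
  45–49: 5 × 0.001 × 0.8976 = 0.00449
Sum = 5.06259
NRR = 0.49261 × 5.06259 = 2.49388
With NRR above 1 the population is above replacement fertility.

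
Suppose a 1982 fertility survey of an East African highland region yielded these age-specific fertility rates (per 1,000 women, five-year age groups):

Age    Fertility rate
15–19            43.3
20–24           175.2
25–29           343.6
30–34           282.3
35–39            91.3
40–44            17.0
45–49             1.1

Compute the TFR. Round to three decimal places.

Sum of ASFRs = 43.3 + 175.2 + 343.6 + 282.3 + 91.3 + 17.0 + 1.1 = 953.8
TFR = 5 × 953.8 / 1000 = 4.769

4.769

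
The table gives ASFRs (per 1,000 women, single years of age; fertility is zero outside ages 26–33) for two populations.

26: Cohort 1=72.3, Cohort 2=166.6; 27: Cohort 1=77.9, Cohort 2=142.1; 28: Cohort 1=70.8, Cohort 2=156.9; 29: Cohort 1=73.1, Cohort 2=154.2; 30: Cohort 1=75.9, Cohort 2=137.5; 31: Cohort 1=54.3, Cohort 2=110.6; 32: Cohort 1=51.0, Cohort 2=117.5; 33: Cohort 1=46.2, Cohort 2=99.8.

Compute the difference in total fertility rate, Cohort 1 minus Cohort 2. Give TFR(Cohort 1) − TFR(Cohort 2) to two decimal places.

Cohort 1:
  Sum of ASFRs = 72.3 + 77.9 + 70.8 + 73.1 + 75.9 + 54.3 + 51.0 + 46.2 = 521.5
  TFR = 521.5 / 1000 = 0.5215
Cohort 2:
  Sum of ASFRs = 166.6 + 142.1 + 156.9 + 154.2 + 137.5 + 110.6 + 117.5 + 99.8 = 1085.2
  TFR = 1085.2 / 1000 = 1.0852
Difference = 0.5215 − 1.0852 = -0.5637

-0.56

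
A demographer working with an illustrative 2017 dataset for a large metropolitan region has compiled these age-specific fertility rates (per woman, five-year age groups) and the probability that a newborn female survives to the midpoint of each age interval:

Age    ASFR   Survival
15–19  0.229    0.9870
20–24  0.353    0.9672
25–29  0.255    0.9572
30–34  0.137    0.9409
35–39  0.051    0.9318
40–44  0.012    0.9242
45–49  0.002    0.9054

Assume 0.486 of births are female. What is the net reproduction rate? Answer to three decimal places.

Proportion female at birth = 0.486.
Survival-weighted fertility by age (5·fₓ·Sₓ):
  15–19: 5 × 0.229 × 0.9870 = 1.13012
  20–24: 5 × 0.353 × 0.9672 = 1.70711
  25–29: 5 × 0.255 × 0.9572 = 1.22043
  30–34: 5 × 0.137 × 0.9409 = 0.64452
  35–39: 5 × 0.051 × 0.9318 = 0.23761
  40–44: 5 × 0.012 × 0.9242 = 0.05545
  45–49: 5 × 0.002 × 0.9054 = 0.00905
Sum = 5.00429
NRR = 0.486 × 5.00429 = 2.43208

2.432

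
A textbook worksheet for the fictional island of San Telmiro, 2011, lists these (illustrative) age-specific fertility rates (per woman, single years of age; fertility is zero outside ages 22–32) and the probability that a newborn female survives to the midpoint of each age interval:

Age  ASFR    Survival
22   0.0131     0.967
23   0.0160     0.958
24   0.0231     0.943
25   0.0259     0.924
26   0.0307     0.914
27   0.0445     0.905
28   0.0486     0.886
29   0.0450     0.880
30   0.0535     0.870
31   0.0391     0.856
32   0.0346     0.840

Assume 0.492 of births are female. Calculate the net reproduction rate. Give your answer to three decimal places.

0.164

Proportion female at birth = 0.492.
Per-age-group product (1 × ASFR × survival probability):
  22: 1 × 0.0131 × 0.967 = 0.01267
  23: 1 × 0.0160 × 0.958 = 0.01533
  24: 1 × 0.0231 × 0.943 = 0.02178
  25: 1 × 0.0259 × 0.924 = 0.02393
  26: 1 × 0.0307 × 0.914 = 0.02806
  27: 1 × 0.0445 × 0.905 = 0.04027
  28: 1 × 0.0486 × 0.886 = 0.04306
  29: 1 × 0.0450 × 0.880 = 0.03960
  30: 1 × 0.0535 × 0.870 = 0.04655
  31: 1 × 0.0391 × 0.856 = 0.03347
  32: 1 × 0.0346 × 0.840 = 0.02906
Sum = 0.33378
NRR = 0.492 × 0.33378 = 0.16422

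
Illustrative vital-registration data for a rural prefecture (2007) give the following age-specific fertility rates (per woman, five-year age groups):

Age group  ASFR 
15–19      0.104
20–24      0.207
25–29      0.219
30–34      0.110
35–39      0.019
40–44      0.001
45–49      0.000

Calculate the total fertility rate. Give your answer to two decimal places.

3.30

Sum of ASFRs = 0.104 + 0.207 + 0.219 + 0.110 + 0.019 + 0.001 + 0.000 = 0.660
TFR = 5 × 0.660 = 3.3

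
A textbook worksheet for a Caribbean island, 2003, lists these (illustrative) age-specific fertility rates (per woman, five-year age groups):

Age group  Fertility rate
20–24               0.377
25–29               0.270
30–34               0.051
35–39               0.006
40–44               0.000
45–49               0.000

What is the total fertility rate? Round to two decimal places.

3.52

Sum of ASFRs = 0.377 + 0.270 + 0.051 + 0.006 + 0.000 + 0.000 = 0.704
TFR = 5 × 0.704 = 3.52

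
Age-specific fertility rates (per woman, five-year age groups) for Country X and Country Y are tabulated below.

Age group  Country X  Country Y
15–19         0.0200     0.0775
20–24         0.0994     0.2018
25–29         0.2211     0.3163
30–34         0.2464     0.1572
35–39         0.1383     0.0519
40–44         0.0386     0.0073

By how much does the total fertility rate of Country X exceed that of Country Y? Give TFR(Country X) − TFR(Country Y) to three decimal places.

-0.241

Country X:
  Sum of ASFRs = 0.0200 + 0.0994 + 0.2211 + 0.2464 + 0.1383 + 0.0386 = 0.7638
  TFR = 5 × 0.7638 = 3.819
Country Y:
  Sum of ASFRs = 0.0775 + 0.2018 + 0.3163 + 0.1572 + 0.0519 + 0.0073 = 0.8120
  TFR = 5 × 0.8120 = 4.06
Difference = 3.819 − 4.06 = -0.241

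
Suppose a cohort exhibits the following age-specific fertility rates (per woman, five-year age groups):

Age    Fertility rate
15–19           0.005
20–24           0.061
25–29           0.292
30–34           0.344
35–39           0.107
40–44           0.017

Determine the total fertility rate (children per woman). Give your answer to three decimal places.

Sum of ASFRs = 0.005 + 0.061 + 0.292 + 0.344 + 0.107 + 0.017 = 0.826
TFR = 5 × 0.826 = 4.13

4.130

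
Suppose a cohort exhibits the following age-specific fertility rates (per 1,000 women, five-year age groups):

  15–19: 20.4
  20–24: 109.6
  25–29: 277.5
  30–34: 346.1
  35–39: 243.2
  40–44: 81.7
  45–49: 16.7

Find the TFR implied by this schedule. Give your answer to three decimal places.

Sum of ASFRs = 20.4 + 109.6 + 277.5 + 346.1 + 243.2 + 81.7 + 16.7 = 1095.2
TFR = 5 × 1095.2 / 1000 = 5.476

5.476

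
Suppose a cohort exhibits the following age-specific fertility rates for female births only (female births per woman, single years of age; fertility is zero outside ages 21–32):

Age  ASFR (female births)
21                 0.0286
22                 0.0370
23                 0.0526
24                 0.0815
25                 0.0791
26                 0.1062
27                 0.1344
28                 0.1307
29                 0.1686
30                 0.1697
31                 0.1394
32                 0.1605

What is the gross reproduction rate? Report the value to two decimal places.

Sum of female ASFRs = 0.0286 + 0.0370 + 0.0526 + 0.0815 + 0.0791 + 0.1062 + 0.1344 + 0.1307 + 0.1686 + 0.1697 + 0.1394 + 0.1605 = 1.2883
GRR = 1.2883

1.29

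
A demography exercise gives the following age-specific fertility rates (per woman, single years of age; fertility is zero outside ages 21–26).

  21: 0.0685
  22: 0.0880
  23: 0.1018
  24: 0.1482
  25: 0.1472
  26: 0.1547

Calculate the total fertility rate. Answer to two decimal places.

Sum of ASFRs = 0.0685 + 0.0880 + 0.1018 + 0.1482 + 0.1472 + 0.1547 = 0.7084
TFR = 0.7084

0.71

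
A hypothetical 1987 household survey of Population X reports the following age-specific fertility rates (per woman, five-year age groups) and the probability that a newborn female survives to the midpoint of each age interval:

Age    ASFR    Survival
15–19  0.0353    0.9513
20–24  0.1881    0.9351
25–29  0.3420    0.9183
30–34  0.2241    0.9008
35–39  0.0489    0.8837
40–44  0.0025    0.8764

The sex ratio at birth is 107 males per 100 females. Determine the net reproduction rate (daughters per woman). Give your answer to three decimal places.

1.862

Proportion female at birth = 100 / (100 + 107) = 0.48309.
Survival-weighted fertility by age (5·fₓ·Sₓ):
  15–19: 5 × 0.0353 × 0.9513 = 0.16790
  20–24: 5 × 0.1881 × 0.9351 = 0.87946
  25–29: 5 × 0.3420 × 0.9183 = 1.57029
  30–34: 5 × 0.2241 × 0.9008 = 1.00935
  35–39: 5 × 0.0489 × 0.8837 = 0.21606
  40–44: 5 × 0.0025 × 0.8764 = 0.01096
Sum = 3.85402
NRR = 0.48309 × 3.85402 = 1.86184
NRR > 1, so each generation more than replaces itself.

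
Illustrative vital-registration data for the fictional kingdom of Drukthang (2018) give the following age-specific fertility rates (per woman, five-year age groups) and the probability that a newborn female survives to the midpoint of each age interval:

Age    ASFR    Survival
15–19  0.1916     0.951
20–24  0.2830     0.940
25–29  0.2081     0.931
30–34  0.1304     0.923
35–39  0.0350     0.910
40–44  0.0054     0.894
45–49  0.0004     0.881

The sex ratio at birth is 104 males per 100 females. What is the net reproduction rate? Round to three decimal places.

1.959

Proportion female at birth = 100 / (100 + 104) = 0.49020.
Survival-weighted fertility by age (5·fₓ·Sₓ):
  15–19: 5 × 0.1916 × 0.951 = 0.91106
  20–24: 5 × 0.2830 × 0.940 = 1.33010
  25–29: 5 × 0.2081 × 0.931 = 0.96871
  30–34: 5 × 0.1304 × 0.923 = 0.60180
  35–39: 5 × 0.0350 × 0.910 = 0.15925
  40–44: 5 × 0.0054 × 0.894 = 0.02414
  45–49: 5 × 0.0004 × 0.881 = 0.00176
Sum = 3.99682
NRR = 0.49020 × 3.99682 = 1.95924
With NRR above 1 the population is above replacement fertility.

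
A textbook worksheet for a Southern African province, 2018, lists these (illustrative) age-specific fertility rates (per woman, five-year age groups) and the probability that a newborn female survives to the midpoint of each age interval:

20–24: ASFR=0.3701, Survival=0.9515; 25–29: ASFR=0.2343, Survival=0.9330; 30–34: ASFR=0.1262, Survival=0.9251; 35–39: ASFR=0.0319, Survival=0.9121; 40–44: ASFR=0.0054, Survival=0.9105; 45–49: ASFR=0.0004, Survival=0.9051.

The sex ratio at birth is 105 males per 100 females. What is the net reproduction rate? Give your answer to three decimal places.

Proportion female at birth = 100 / (100 + 105) = 0.48780.
Per-age-group product (5 × ASFR × survival probability):
  20–24: 5 × 0.3701 × 0.9515 = 1.76075
  25–29: 5 × 0.2343 × 0.9330 = 1.09301
  30–34: 5 × 0.1262 × 0.9251 = 0.58374
  35–39: 5 × 0.0319 × 0.9121 = 0.14548
  40–44: 5 × 0.0054 × 0.9105 = 0.02458
  45–49: 5 × 0.0004 × 0.9051 = 0.00181
Sum = 3.60937
NRR = 0.48780 × 3.60937 = 1.76065
NRR > 1, so each generation more than replaces itself.

1.761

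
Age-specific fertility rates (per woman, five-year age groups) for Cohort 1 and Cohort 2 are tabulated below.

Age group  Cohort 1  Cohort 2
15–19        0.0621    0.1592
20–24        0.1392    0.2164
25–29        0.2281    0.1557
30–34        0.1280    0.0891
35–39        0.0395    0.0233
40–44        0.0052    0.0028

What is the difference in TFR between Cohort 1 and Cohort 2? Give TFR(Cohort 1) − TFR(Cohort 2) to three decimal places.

Cohort 1:
  Sum of ASFRs = 0.0621 + 0.1392 + 0.2281 + 0.1280 + 0.0395 + 0.0052 = 0.6021
  TFR = 5 × 0.6021 = 3.0105
Cohort 2:
  Sum of ASFRs = 0.1592 + 0.2164 + 0.1557 + 0.0891 + 0.0233 + 0.0028 = 0.6465
  TFR = 5 × 0.6465 = 3.2325
Difference = 3.0105 − 3.2325 = -0.222

-0.222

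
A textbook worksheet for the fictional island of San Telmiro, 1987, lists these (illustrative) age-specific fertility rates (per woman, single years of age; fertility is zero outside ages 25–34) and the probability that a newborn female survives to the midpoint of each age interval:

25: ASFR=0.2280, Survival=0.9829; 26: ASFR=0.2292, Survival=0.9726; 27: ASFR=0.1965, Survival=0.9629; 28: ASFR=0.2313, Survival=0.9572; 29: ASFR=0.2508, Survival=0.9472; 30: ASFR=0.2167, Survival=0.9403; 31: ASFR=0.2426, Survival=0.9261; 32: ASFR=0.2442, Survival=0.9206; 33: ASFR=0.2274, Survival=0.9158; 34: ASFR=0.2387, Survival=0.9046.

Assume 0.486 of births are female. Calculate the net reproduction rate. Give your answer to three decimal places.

Proportion female at birth = 0.486.
Each age group contributes 1 × ASFR × survival:
  25: 1 × 0.2280 × 0.9829 = 0.22410
  26: 1 × 0.2292 × 0.9726 = 0.22292
  27: 1 × 0.1965 × 0.9629 = 0.18921
  28: 1 × 0.2313 × 0.9572 = 0.22140
  29: 1 × 0.2508 × 0.9472 = 0.23756
  30: 1 × 0.2167 × 0.9403 = 0.20376
  31: 1 × 0.2426 × 0.9261 = 0.22467
  32: 1 × 0.2442 × 0.9206 = 0.22481
  33: 1 × 0.2274 × 0.9158 = 0.20825
  34: 1 × 0.2387 × 0.9046 = 0.21593
Sum = 2.17261
NRR = 0.486 × 2.17261 = 1.05589
An NRR exceeding 1 indicates intrinsic growth under these rates.

1.056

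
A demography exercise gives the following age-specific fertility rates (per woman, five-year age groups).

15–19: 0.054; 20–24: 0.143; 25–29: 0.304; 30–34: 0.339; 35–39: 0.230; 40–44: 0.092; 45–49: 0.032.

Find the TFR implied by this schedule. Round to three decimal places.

5.970

Sum of ASFRs = 0.054 + 0.143 + 0.304 + 0.339 + 0.230 + 0.092 + 0.032 = 1.194
TFR = 5 × 1.194 = 5.97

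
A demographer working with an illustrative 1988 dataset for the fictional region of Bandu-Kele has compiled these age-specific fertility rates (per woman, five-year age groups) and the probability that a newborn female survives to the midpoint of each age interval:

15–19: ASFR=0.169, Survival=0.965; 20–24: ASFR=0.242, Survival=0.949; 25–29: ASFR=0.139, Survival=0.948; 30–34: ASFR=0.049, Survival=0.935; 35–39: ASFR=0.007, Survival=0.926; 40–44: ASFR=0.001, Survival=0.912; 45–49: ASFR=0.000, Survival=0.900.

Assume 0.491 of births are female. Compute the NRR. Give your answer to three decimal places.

Proportion female at birth = 0.491.
Each age group contributes 5 × ASFR × survival:
  15–19: 5 × 0.169 × 0.965 = 0.81543
  20–24: 5 × 0.242 × 0.949 = 1.14829
  25–29: 5 × 0.139 × 0.948 = 0.65886
  30–34: 5 × 0.049 × 0.935 = 0.22908
  35–39: 5 × 0.007 × 0.926 = 0.03241
  40–44: 5 × 0.001 × 0.912 = 0.00456
  45–49: 5 × 0.000 × 0.900 = 0.00000
Sum = 2.88863
NRR = 0.491 × 2.88863 = 1.41832

1.418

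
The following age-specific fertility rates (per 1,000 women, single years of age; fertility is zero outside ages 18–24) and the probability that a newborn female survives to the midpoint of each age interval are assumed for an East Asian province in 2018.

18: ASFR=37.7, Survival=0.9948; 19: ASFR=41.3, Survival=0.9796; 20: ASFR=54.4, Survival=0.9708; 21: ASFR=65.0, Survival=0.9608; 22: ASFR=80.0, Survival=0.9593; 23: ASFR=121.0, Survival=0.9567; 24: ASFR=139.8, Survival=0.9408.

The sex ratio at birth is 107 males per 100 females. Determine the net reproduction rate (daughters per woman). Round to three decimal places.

Proportion female at birth = 100 / (100 + 107) = 0.48309.
Each age group contributes 1 × ASFR × survival:
  18: 1 × 37.7/1000 × 0.9948 = 0.03750
  19: 1 × 41.3/1000 × 0.9796 = 0.04046
  20: 1 × 54.4/1000 × 0.9708 = 0.05281
  21: 1 × 65.0/1000 × 0.9608 = 0.06245
  22: 1 × 80.0/1000 × 0.9593 = 0.07674
  23: 1 × 121.0/1000 × 0.9567 = 0.11576
  24: 1 × 139.8/1000 × 0.9408 = 0.13152
Sum = 0.51724
NRR = 0.48309 × 0.51724 = 0.24987
NRR < 1, so the cohort does not fully replace itself.

0.250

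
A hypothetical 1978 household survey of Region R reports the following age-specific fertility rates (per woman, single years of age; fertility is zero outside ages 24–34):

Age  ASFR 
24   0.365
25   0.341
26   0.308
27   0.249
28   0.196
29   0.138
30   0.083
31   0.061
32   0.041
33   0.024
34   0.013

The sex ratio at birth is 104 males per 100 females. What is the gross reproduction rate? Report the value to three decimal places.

0.892

Proportion female at birth = 100 / (100 + 104) = 0.49020.
Sum of ASFRs = 0.365 + 0.341 + 0.308 + 0.249 + 0.196 + 0.138 + 0.083 + 0.061 + 0.041 + 0.024 + 0.013 = 1.819
TFR = 1.819
GRR = 0.49020 × 1.819 = 0.89167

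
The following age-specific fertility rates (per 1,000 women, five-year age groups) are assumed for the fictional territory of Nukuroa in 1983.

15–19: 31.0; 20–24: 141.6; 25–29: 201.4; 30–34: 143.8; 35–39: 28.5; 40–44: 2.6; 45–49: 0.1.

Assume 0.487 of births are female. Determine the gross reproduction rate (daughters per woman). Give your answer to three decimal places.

Proportion female at birth = 0.487.
Sum of ASFRs = 31.0 + 141.6 + 201.4 + 143.8 + 28.5 + 2.6 + 0.1 = 549.0
TFR = 5 × 549.0 / 1000 = 2.745
GRR = 0.487 × 2.745 = 1.33682

1.337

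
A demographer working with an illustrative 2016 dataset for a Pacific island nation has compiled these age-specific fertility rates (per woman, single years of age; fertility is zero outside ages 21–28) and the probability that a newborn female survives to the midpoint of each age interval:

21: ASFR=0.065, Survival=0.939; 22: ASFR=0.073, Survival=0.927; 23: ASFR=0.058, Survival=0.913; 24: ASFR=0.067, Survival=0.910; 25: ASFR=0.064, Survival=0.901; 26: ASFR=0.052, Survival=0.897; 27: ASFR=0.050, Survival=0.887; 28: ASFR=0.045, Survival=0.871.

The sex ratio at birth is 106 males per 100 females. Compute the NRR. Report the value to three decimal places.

0.209

Proportion female at birth = 100 / (100 + 106) = 0.48544.
Survival-weighted fertility by age (1·fₓ·Sₓ):
  21: 1 × 0.065 × 0.939 = 0.06104
  22: 1 × 0.073 × 0.927 = 0.06767
  23: 1 × 0.058 × 0.913 = 0.05295
  24: 1 × 0.067 × 0.910 = 0.06097
  25: 1 × 0.064 × 0.901 = 0.05766
  26: 1 × 0.052 × 0.897 = 0.04664
  27: 1 × 0.050 × 0.887 = 0.04435
  28: 1 × 0.045 × 0.871 = 0.03920
Sum = 0.43048
NRR = 0.48544 × 0.43048 = 0.20897
With NRR below 1 the population is below replacement fertility.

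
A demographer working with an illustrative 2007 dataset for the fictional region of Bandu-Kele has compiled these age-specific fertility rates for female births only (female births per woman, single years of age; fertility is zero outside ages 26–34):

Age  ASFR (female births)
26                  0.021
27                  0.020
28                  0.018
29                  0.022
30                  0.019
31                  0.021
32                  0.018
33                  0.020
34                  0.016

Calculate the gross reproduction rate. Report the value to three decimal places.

0.175

Sum of female ASFRs = 0.021 + 0.020 + 0.018 + 0.022 + 0.019 + 0.021 + 0.018 + 0.020 + 0.016 = 0.175
GRR = 0.175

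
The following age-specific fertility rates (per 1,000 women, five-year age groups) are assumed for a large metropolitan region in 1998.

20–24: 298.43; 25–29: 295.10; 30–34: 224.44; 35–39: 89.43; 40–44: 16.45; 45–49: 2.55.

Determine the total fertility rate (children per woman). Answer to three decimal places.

Sum of ASFRs = 298.43 + 295.10 + 224.44 + 89.43 + 16.45 + 2.55 = 926.40
TFR = 5 × 926.40 / 1000 = 4.632

4.632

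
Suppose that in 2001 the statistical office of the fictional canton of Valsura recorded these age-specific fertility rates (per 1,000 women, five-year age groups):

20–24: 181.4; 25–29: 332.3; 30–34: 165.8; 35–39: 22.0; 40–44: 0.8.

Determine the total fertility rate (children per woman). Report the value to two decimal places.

Sum of ASFRs = 181.4 + 332.3 + 165.8 + 22.0 + 0.8 = 702.3
TFR = 5 × 702.3 / 1000 = 3.5115

3.51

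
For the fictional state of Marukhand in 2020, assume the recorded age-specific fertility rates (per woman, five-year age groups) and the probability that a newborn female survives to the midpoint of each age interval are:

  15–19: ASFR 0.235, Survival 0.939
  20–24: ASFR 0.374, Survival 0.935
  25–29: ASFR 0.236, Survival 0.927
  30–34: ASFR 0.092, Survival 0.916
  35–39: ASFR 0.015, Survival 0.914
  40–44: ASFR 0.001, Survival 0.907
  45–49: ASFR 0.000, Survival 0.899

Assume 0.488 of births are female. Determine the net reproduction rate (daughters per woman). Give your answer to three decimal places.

Proportion female at birth = 0.488.
Weighting each age-specific rate by interval width and survival:
  15–19: 5 × 0.235 × 0.939 = 1.10333
  20–24: 5 × 0.374 × 0.935 = 1.74845
  25–29: 5 × 0.236 × 0.927 = 1.09386
  30–34: 5 × 0.092 × 0.916 = 0.42136
  35–39: 5 × 0.015 × 0.914 = 0.06855
  40–44: 5 × 0.001 × 0.907 = 0.00454
  45–49: 5 × 0.000 × 0.899 = 0.00000
Sum = 4.44009
NRR = 0.488 × 4.44009 = 2.16676
NRR > 1, so each generation more than replaces itself.

2.167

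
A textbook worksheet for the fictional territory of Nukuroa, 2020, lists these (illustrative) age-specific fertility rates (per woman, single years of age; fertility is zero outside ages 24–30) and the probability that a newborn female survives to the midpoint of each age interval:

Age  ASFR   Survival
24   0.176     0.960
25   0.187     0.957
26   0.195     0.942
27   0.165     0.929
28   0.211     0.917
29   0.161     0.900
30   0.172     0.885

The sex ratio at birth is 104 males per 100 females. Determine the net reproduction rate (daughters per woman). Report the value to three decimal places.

Proportion female at birth = 100 / (100 + 104) = 0.49020.
Per-age-group product (1 × ASFR × survival probability):
  24: 1 × 0.176 × 0.960 = 0.16896
  25: 1 × 0.187 × 0.957 = 0.17896
  26: 1 × 0.195 × 0.942 = 0.18369
  27: 1 × 0.165 × 0.929 = 0.15329
  28: 1 × 0.211 × 0.917 = 0.19349
  29: 1 × 0.161 × 0.900 = 0.14490
  30: 1 × 0.172 × 0.885 = 0.15222
Sum = 1.17551
NRR = 0.49020 × 1.17551 = 0.57624

0.576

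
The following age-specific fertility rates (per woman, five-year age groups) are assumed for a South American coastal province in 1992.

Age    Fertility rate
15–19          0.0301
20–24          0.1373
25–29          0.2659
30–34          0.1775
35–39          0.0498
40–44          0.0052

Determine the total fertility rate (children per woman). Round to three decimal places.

3.329

Sum of ASFRs = 0.0301 + 0.1373 + 0.2659 + 0.1775 + 0.0498 + 0.0052 = 0.6658
TFR = 5 × 0.6658 = 3.329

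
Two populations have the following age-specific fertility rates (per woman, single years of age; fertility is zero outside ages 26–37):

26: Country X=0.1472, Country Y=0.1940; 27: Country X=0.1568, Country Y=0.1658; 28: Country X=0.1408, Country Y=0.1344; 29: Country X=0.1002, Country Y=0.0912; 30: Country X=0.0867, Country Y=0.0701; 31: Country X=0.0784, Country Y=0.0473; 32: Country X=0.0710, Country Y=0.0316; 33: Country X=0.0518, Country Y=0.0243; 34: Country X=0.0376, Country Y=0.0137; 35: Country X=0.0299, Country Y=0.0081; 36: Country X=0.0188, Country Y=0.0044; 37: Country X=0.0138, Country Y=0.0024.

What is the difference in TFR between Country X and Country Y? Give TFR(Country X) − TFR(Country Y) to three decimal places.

0.146

Country X:
  Sum of ASFRs = 0.1472 + 0.1568 + 0.1408 + 0.1002 + 0.0867 + 0.0784 + 0.0710 + 0.0518 + 0.0376 + 0.0299 + 0.0188 + 0.0138 = 0.9330
  TFR = 0.933
Country Y:
  Sum of ASFRs = 0.1940 + 0.1658 + 0.1344 + 0.0912 + 0.0701 + 0.0473 + 0.0316 + 0.0243 + 0.0137 + 0.0081 + 0.0044 + 0.0024 = 0.7873
  TFR = 0.7873
Difference = 0.933 − 0.7873 = 0.1457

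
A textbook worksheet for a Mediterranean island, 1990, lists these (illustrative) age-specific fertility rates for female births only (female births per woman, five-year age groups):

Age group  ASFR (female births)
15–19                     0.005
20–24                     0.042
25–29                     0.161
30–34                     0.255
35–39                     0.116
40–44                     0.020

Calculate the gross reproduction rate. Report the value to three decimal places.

Sum of female ASFRs = 0.005 + 0.042 + 0.161 + 0.255 + 0.116 + 0.020 = 0.599
GRR = 5 × 0.599 = 2.995

2.995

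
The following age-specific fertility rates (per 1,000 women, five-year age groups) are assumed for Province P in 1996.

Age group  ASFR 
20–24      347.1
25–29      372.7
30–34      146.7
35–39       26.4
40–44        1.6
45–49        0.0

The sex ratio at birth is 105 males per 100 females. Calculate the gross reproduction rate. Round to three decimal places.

2.182

Proportion female at birth = 100 / (100 + 105) = 0.48780.
Sum of ASFRs = 347.1 + 372.7 + 146.7 + 26.4 + 1.6 + 0.0 = 894.5
TFR = 5 × 894.5 / 1000 = 4.4725
GRR = 0.48780 × 4.4725 = 2.18169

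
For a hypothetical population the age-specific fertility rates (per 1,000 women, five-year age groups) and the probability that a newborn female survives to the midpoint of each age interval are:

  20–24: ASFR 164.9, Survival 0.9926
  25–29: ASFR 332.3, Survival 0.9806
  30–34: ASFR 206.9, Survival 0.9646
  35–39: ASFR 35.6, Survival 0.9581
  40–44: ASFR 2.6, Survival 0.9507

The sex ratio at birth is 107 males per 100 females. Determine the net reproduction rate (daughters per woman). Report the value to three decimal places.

1.753

Proportion female at birth = 100 / (100 + 107) = 0.48309.
Weighting each age-specific rate by interval width and survival:
  20–24: 5 × 164.9/1000 × 0.9926 = 0.81840
  25–29: 5 × 332.3/1000 × 0.9806 = 1.62927
  30–34: 5 × 206.9/1000 × 0.9646 = 0.99788
  35–39: 5 × 35.6/1000 × 0.9581 = 0.17054
  40–44: 5 × 2.6/1000 × 0.9507 = 0.01236
Sum = 3.62845
NRR = 0.48309 × 3.62845 = 1.75287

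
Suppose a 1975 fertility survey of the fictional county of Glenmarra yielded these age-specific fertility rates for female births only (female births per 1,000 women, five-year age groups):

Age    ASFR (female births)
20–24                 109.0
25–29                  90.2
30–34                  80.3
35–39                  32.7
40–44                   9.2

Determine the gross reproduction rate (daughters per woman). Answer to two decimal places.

Sum of female ASFRs = 109.0 + 90.2 + 80.3 + 32.7 + 9.2 = 321.4
GRR = 5 × 321.4 / 1000 = 1.607

1.61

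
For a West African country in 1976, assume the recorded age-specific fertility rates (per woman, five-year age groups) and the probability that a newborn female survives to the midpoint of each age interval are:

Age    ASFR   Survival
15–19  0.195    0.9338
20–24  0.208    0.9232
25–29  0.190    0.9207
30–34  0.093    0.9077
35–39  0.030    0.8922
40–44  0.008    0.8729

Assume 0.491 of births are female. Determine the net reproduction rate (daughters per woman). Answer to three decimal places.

1.638

Proportion female at birth = 0.491.
Survival-weighted fertility by age (5·fₓ·Sₓ):
  15–19: 5 × 0.195 × 0.9338 = 0.91046
  20–24: 5 × 0.208 × 0.9232 = 0.96013
  25–29: 5 × 0.190 × 0.9207 = 0.87467
  30–34: 5 × 0.093 × 0.9077 = 0.42208
  35–39: 5 × 0.030 × 0.8922 = 0.13383
  40–44: 5 × 0.008 × 0.8729 = 0.03492
Sum = 3.33609
NRR = 0.491 × 3.33609 = 1.63802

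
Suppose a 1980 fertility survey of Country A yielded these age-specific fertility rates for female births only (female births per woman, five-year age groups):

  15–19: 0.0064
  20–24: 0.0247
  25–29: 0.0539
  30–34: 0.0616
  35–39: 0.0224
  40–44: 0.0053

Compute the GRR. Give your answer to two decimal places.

Sum of female ASFRs = 0.0064 + 0.0247 + 0.0539 + 0.0616 + 0.0224 + 0.0053 = 0.1743
GRR = 5 × 0.1743 = 0.8715

0.87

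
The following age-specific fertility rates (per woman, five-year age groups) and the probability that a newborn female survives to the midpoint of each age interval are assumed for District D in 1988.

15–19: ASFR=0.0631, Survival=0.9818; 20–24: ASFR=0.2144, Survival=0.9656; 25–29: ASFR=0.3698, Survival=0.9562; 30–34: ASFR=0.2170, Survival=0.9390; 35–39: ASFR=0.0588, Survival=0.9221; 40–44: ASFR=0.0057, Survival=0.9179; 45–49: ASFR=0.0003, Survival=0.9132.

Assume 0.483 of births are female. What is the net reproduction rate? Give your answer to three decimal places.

2.140

Proportion female at birth = 0.483.
Weighting each age-specific rate by interval width and survival:
  15–19: 5 × 0.0631 × 0.9818 = 0.30976
  20–24: 5 × 0.2144 × 0.9656 = 1.03512
  25–29: 5 × 0.3698 × 0.9562 = 1.76801
  30–34: 5 × 0.2170 × 0.9390 = 1.01882
  35–39: 5 × 0.0588 × 0.9221 = 0.27110
  40–44: 5 × 0.0057 × 0.9179 = 0.02616
  45–49: 5 × 0.0003 × 0.9132 = 0.00137
Sum = 4.43034
NRR = 0.483 × 4.43034 = 2.13985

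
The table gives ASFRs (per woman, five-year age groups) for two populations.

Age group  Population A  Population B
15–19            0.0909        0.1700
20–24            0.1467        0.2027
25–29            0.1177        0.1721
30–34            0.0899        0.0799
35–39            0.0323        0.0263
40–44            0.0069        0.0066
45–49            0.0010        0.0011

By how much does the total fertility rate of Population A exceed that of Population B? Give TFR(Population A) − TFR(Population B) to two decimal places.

-0.87

Population A:
  Sum of ASFRs = 0.0909 + 0.1467 + 0.1177 + 0.0899 + 0.0323 + 0.0069 + 0.0010 = 0.4854
  TFR = 5 × 0.4854 = 2.427
Population B:
  Sum of ASFRs = 0.1700 + 0.2027 + 0.1721 + 0.0799 + 0.0263 + 0.0066 + 0.0011 = 0.6587
  TFR = 5 × 0.6587 = 3.2935
Difference = 2.427 − 3.2935 = -0.8665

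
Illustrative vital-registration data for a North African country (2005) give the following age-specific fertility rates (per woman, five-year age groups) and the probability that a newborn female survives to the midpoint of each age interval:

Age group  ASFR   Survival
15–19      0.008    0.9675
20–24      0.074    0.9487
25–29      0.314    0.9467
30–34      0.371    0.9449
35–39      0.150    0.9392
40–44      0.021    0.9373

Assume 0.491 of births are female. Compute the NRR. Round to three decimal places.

Proportion female at birth = 0.491.
Per-age-group product (5 × ASFR × survival probability):
  15–19: 5 × 0.008 × 0.9675 = 0.03870
  20–24: 5 × 0.074 × 0.9487 = 0.35102
  25–29: 5 × 0.314 × 0.9467 = 1.48632
  30–34: 5 × 0.371 × 0.9449 = 1.75279
  35–39: 5 × 0.150 × 0.9392 = 0.70440
  40–44: 5 × 0.021 × 0.9373 = 0.09842
Sum = 4.43165
NRR = 0.491 × 4.43165 = 2.17594
An NRR exceeding 1 indicates intrinsic growth under these rates.

2.176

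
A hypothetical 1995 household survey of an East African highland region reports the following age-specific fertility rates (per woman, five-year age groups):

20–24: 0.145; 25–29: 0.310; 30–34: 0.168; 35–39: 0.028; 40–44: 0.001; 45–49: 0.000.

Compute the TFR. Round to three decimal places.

3.260

Sum of ASFRs = 0.145 + 0.310 + 0.168 + 0.028 + 0.001 + 0.000 = 0.652
TFR = 5 × 0.652 = 3.26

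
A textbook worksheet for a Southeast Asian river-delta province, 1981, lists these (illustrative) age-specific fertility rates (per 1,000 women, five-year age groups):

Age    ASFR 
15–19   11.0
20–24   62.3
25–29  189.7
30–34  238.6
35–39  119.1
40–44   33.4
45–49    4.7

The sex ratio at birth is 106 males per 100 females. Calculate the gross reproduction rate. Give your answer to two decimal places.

1.60

Proportion female at birth = 100 / (100 + 106) = 0.48544.
Sum of ASFRs = 11.0 + 62.3 + 189.7 + 238.6 + 119.1 + 33.4 + 4.7 = 658.8
TFR = 5 × 658.8 / 1000 = 3.294
GRR = 0.48544 × 3.294 = 1.59904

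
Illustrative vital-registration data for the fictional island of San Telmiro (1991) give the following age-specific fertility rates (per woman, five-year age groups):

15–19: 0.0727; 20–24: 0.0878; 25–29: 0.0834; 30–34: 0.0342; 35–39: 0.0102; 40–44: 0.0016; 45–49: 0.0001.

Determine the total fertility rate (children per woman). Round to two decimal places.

1.45

Sum of ASFRs = 0.0727 + 0.0878 + 0.0834 + 0.0342 + 0.0102 + 0.0016 + 0.0001 = 0.2900
TFR = 5 × 0.2900 = 1.45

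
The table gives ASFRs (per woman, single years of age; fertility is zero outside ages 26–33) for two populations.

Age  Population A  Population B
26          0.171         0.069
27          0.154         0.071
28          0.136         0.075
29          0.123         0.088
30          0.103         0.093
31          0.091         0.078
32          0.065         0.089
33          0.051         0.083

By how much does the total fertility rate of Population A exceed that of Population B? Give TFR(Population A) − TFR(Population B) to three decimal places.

Population A:
  Sum of ASFRs = 0.171 + 0.154 + 0.136 + 0.123 + 0.103 + 0.091 + 0.065 + 0.051 = 0.894
  TFR = 0.894
Population B:
  Sum of ASFRs = 0.069 + 0.071 + 0.075 + 0.088 + 0.093 + 0.078 + 0.089 + 0.083 = 0.646
  TFR = 0.646
Difference = 0.894 − 0.646 = 0.248

0.248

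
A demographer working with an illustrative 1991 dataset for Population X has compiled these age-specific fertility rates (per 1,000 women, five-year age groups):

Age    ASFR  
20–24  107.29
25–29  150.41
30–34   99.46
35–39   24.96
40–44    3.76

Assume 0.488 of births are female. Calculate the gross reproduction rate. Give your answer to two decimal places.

Proportion female at birth = 0.488.
Sum of ASFRs = 107.29 + 150.41 + 99.46 + 24.96 + 3.76 = 385.88
TFR = 5 × 385.88 / 1000 = 1.9294
GRR = 0.488 × 1.9294 = 0.94155

0.94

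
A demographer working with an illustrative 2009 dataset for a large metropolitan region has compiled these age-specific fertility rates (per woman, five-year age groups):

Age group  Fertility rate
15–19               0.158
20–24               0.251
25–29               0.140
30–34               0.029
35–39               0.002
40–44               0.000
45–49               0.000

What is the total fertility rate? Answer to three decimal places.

2.900

Sum of ASFRs = 0.158 + 0.251 + 0.140 + 0.029 + 0.002 + 0.000 + 0.000 = 0.580
TFR = 5 × 0.580 = 2.9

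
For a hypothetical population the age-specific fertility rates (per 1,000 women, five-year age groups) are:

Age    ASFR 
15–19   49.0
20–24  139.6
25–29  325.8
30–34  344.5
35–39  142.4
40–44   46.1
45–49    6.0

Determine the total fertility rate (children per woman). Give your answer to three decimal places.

5.267

Sum of ASFRs = 49.0 + 139.6 + 325.8 + 344.5 + 142.4 + 46.1 + 6.0 = 1053.4
TFR = 5 × 1053.4 / 1000 = 5.267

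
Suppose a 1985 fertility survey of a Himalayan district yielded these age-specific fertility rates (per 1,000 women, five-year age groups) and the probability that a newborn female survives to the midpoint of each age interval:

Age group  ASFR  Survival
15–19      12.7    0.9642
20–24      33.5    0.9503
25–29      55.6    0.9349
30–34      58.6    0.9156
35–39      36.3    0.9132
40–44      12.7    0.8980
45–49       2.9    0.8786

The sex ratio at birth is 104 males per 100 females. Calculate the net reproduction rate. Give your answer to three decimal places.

Proportion female at birth = 100 / (100 + 104) = 0.49020.
Survival-weighted fertility by age (5·fₓ·Sₓ):
  15–19: 5 × 12.7/1000 × 0.9642 = 0.06123
  20–24: 5 × 33.5/1000 × 0.9503 = 0.15918
  25–29: 5 × 55.6/1000 × 0.9349 = 0.25990
  30–34: 5 × 58.6/1000 × 0.9156 = 0.26827
  35–39: 5 × 36.3/1000 × 0.9132 = 0.16575
  40–44: 5 × 12.7/1000 × 0.8980 = 0.05702
  45–49: 5 × 2.9/1000 × 0.8786 = 0.01274
Sum = 0.98409
NRR = 0.49020 × 0.98409 = 0.48240

0.482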